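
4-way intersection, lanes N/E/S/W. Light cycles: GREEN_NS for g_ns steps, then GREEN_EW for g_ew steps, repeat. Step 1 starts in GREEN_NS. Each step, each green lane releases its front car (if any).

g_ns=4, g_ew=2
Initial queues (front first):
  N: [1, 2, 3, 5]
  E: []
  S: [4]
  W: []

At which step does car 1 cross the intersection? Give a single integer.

Step 1 [NS]: N:car1-GO,E:wait,S:car4-GO,W:wait | queues: N=3 E=0 S=0 W=0
Step 2 [NS]: N:car2-GO,E:wait,S:empty,W:wait | queues: N=2 E=0 S=0 W=0
Step 3 [NS]: N:car3-GO,E:wait,S:empty,W:wait | queues: N=1 E=0 S=0 W=0
Step 4 [NS]: N:car5-GO,E:wait,S:empty,W:wait | queues: N=0 E=0 S=0 W=0
Car 1 crosses at step 1

1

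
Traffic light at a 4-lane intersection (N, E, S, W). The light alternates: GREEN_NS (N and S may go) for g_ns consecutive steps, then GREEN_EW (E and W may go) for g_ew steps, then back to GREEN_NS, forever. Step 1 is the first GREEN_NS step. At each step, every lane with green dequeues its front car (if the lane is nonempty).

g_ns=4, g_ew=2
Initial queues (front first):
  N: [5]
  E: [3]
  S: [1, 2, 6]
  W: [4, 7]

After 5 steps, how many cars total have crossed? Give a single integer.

Step 1 [NS]: N:car5-GO,E:wait,S:car1-GO,W:wait | queues: N=0 E=1 S=2 W=2
Step 2 [NS]: N:empty,E:wait,S:car2-GO,W:wait | queues: N=0 E=1 S=1 W=2
Step 3 [NS]: N:empty,E:wait,S:car6-GO,W:wait | queues: N=0 E=1 S=0 W=2
Step 4 [NS]: N:empty,E:wait,S:empty,W:wait | queues: N=0 E=1 S=0 W=2
Step 5 [EW]: N:wait,E:car3-GO,S:wait,W:car4-GO | queues: N=0 E=0 S=0 W=1
Cars crossed by step 5: 6

Answer: 6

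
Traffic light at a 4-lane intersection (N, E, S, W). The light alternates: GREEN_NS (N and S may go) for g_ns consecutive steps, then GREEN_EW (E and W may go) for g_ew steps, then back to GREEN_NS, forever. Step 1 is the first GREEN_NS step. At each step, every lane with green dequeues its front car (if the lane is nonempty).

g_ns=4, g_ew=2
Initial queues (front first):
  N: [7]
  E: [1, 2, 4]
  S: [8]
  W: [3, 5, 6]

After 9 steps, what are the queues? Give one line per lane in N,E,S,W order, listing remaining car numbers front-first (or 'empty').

Step 1 [NS]: N:car7-GO,E:wait,S:car8-GO,W:wait | queues: N=0 E=3 S=0 W=3
Step 2 [NS]: N:empty,E:wait,S:empty,W:wait | queues: N=0 E=3 S=0 W=3
Step 3 [NS]: N:empty,E:wait,S:empty,W:wait | queues: N=0 E=3 S=0 W=3
Step 4 [NS]: N:empty,E:wait,S:empty,W:wait | queues: N=0 E=3 S=0 W=3
Step 5 [EW]: N:wait,E:car1-GO,S:wait,W:car3-GO | queues: N=0 E=2 S=0 W=2
Step 6 [EW]: N:wait,E:car2-GO,S:wait,W:car5-GO | queues: N=0 E=1 S=0 W=1
Step 7 [NS]: N:empty,E:wait,S:empty,W:wait | queues: N=0 E=1 S=0 W=1
Step 8 [NS]: N:empty,E:wait,S:empty,W:wait | queues: N=0 E=1 S=0 W=1
Step 9 [NS]: N:empty,E:wait,S:empty,W:wait | queues: N=0 E=1 S=0 W=1

N: empty
E: 4
S: empty
W: 6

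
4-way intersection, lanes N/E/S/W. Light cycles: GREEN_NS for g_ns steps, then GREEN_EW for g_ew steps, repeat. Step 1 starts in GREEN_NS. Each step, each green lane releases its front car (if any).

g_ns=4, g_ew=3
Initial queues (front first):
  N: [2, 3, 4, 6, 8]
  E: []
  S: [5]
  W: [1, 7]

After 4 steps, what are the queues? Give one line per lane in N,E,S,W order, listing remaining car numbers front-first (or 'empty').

Step 1 [NS]: N:car2-GO,E:wait,S:car5-GO,W:wait | queues: N=4 E=0 S=0 W=2
Step 2 [NS]: N:car3-GO,E:wait,S:empty,W:wait | queues: N=3 E=0 S=0 W=2
Step 3 [NS]: N:car4-GO,E:wait,S:empty,W:wait | queues: N=2 E=0 S=0 W=2
Step 4 [NS]: N:car6-GO,E:wait,S:empty,W:wait | queues: N=1 E=0 S=0 W=2

N: 8
E: empty
S: empty
W: 1 7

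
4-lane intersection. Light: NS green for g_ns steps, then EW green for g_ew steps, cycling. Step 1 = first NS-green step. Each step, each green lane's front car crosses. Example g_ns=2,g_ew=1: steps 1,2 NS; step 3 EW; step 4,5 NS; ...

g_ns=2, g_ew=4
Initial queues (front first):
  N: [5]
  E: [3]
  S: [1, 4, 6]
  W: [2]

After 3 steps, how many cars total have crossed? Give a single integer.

Step 1 [NS]: N:car5-GO,E:wait,S:car1-GO,W:wait | queues: N=0 E=1 S=2 W=1
Step 2 [NS]: N:empty,E:wait,S:car4-GO,W:wait | queues: N=0 E=1 S=1 W=1
Step 3 [EW]: N:wait,E:car3-GO,S:wait,W:car2-GO | queues: N=0 E=0 S=1 W=0
Cars crossed by step 3: 5

Answer: 5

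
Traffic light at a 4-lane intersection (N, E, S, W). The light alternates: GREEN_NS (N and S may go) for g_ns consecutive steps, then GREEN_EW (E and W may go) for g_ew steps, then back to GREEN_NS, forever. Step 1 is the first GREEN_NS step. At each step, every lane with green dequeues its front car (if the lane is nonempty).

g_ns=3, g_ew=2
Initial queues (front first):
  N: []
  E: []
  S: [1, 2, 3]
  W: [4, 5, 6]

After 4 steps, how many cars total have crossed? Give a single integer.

Step 1 [NS]: N:empty,E:wait,S:car1-GO,W:wait | queues: N=0 E=0 S=2 W=3
Step 2 [NS]: N:empty,E:wait,S:car2-GO,W:wait | queues: N=0 E=0 S=1 W=3
Step 3 [NS]: N:empty,E:wait,S:car3-GO,W:wait | queues: N=0 E=0 S=0 W=3
Step 4 [EW]: N:wait,E:empty,S:wait,W:car4-GO | queues: N=0 E=0 S=0 W=2
Cars crossed by step 4: 4

Answer: 4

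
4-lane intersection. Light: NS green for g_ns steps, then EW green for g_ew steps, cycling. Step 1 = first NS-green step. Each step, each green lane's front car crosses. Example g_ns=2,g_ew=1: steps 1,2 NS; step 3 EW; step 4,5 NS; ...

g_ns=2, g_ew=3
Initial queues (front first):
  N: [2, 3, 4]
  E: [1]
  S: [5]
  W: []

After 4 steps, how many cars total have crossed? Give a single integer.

Step 1 [NS]: N:car2-GO,E:wait,S:car5-GO,W:wait | queues: N=2 E=1 S=0 W=0
Step 2 [NS]: N:car3-GO,E:wait,S:empty,W:wait | queues: N=1 E=1 S=0 W=0
Step 3 [EW]: N:wait,E:car1-GO,S:wait,W:empty | queues: N=1 E=0 S=0 W=0
Step 4 [EW]: N:wait,E:empty,S:wait,W:empty | queues: N=1 E=0 S=0 W=0
Cars crossed by step 4: 4

Answer: 4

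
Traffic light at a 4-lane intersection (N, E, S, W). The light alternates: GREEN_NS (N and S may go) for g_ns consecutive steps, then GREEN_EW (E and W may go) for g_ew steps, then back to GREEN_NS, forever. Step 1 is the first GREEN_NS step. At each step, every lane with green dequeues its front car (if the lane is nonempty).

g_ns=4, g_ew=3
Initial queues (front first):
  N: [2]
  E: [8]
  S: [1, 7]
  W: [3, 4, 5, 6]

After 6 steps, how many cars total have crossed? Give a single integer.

Answer: 6

Derivation:
Step 1 [NS]: N:car2-GO,E:wait,S:car1-GO,W:wait | queues: N=0 E=1 S=1 W=4
Step 2 [NS]: N:empty,E:wait,S:car7-GO,W:wait | queues: N=0 E=1 S=0 W=4
Step 3 [NS]: N:empty,E:wait,S:empty,W:wait | queues: N=0 E=1 S=0 W=4
Step 4 [NS]: N:empty,E:wait,S:empty,W:wait | queues: N=0 E=1 S=0 W=4
Step 5 [EW]: N:wait,E:car8-GO,S:wait,W:car3-GO | queues: N=0 E=0 S=0 W=3
Step 6 [EW]: N:wait,E:empty,S:wait,W:car4-GO | queues: N=0 E=0 S=0 W=2
Cars crossed by step 6: 6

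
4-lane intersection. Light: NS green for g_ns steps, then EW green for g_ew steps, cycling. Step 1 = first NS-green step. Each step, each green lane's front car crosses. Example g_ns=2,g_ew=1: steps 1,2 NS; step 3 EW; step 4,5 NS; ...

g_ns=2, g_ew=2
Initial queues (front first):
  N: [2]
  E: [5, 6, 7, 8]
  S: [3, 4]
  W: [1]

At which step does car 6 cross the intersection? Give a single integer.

Step 1 [NS]: N:car2-GO,E:wait,S:car3-GO,W:wait | queues: N=0 E=4 S=1 W=1
Step 2 [NS]: N:empty,E:wait,S:car4-GO,W:wait | queues: N=0 E=4 S=0 W=1
Step 3 [EW]: N:wait,E:car5-GO,S:wait,W:car1-GO | queues: N=0 E=3 S=0 W=0
Step 4 [EW]: N:wait,E:car6-GO,S:wait,W:empty | queues: N=0 E=2 S=0 W=0
Step 5 [NS]: N:empty,E:wait,S:empty,W:wait | queues: N=0 E=2 S=0 W=0
Step 6 [NS]: N:empty,E:wait,S:empty,W:wait | queues: N=0 E=2 S=0 W=0
Step 7 [EW]: N:wait,E:car7-GO,S:wait,W:empty | queues: N=0 E=1 S=0 W=0
Step 8 [EW]: N:wait,E:car8-GO,S:wait,W:empty | queues: N=0 E=0 S=0 W=0
Car 6 crosses at step 4

4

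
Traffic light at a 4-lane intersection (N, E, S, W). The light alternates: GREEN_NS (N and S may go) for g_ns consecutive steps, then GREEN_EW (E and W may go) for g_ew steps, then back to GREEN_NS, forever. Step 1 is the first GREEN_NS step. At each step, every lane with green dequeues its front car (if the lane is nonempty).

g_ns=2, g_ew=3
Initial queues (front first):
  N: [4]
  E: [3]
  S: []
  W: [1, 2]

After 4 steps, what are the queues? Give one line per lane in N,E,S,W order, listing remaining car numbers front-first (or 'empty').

Step 1 [NS]: N:car4-GO,E:wait,S:empty,W:wait | queues: N=0 E=1 S=0 W=2
Step 2 [NS]: N:empty,E:wait,S:empty,W:wait | queues: N=0 E=1 S=0 W=2
Step 3 [EW]: N:wait,E:car3-GO,S:wait,W:car1-GO | queues: N=0 E=0 S=0 W=1
Step 4 [EW]: N:wait,E:empty,S:wait,W:car2-GO | queues: N=0 E=0 S=0 W=0

N: empty
E: empty
S: empty
W: empty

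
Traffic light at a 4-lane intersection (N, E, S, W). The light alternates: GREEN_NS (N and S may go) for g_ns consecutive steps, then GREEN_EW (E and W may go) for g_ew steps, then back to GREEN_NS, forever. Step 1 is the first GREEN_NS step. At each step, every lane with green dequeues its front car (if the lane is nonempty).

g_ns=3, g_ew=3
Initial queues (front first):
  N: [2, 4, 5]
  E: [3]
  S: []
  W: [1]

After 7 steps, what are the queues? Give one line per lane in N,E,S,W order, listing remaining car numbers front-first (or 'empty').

Step 1 [NS]: N:car2-GO,E:wait,S:empty,W:wait | queues: N=2 E=1 S=0 W=1
Step 2 [NS]: N:car4-GO,E:wait,S:empty,W:wait | queues: N=1 E=1 S=0 W=1
Step 3 [NS]: N:car5-GO,E:wait,S:empty,W:wait | queues: N=0 E=1 S=0 W=1
Step 4 [EW]: N:wait,E:car3-GO,S:wait,W:car1-GO | queues: N=0 E=0 S=0 W=0

N: empty
E: empty
S: empty
W: empty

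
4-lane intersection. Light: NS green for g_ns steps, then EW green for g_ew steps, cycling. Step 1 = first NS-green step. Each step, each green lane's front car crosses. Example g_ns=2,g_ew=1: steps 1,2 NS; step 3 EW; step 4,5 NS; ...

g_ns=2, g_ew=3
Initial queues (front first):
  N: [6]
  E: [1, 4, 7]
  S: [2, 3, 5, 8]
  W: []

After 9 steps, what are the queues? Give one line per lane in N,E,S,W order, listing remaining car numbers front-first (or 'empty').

Step 1 [NS]: N:car6-GO,E:wait,S:car2-GO,W:wait | queues: N=0 E=3 S=3 W=0
Step 2 [NS]: N:empty,E:wait,S:car3-GO,W:wait | queues: N=0 E=3 S=2 W=0
Step 3 [EW]: N:wait,E:car1-GO,S:wait,W:empty | queues: N=0 E=2 S=2 W=0
Step 4 [EW]: N:wait,E:car4-GO,S:wait,W:empty | queues: N=0 E=1 S=2 W=0
Step 5 [EW]: N:wait,E:car7-GO,S:wait,W:empty | queues: N=0 E=0 S=2 W=0
Step 6 [NS]: N:empty,E:wait,S:car5-GO,W:wait | queues: N=0 E=0 S=1 W=0
Step 7 [NS]: N:empty,E:wait,S:car8-GO,W:wait | queues: N=0 E=0 S=0 W=0

N: empty
E: empty
S: empty
W: empty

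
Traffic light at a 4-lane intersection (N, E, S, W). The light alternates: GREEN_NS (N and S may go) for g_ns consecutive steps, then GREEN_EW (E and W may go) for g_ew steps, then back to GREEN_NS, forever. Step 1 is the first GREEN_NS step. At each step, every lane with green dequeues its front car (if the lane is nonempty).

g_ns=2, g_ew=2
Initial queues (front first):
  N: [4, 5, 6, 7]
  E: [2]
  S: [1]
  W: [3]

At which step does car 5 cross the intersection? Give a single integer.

Step 1 [NS]: N:car4-GO,E:wait,S:car1-GO,W:wait | queues: N=3 E=1 S=0 W=1
Step 2 [NS]: N:car5-GO,E:wait,S:empty,W:wait | queues: N=2 E=1 S=0 W=1
Step 3 [EW]: N:wait,E:car2-GO,S:wait,W:car3-GO | queues: N=2 E=0 S=0 W=0
Step 4 [EW]: N:wait,E:empty,S:wait,W:empty | queues: N=2 E=0 S=0 W=0
Step 5 [NS]: N:car6-GO,E:wait,S:empty,W:wait | queues: N=1 E=0 S=0 W=0
Step 6 [NS]: N:car7-GO,E:wait,S:empty,W:wait | queues: N=0 E=0 S=0 W=0
Car 5 crosses at step 2

2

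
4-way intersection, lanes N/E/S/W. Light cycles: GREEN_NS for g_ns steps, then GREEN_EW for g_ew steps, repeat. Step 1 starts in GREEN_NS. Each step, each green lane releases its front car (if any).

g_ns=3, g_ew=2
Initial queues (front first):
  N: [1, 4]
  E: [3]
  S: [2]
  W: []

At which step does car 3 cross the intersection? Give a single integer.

Step 1 [NS]: N:car1-GO,E:wait,S:car2-GO,W:wait | queues: N=1 E=1 S=0 W=0
Step 2 [NS]: N:car4-GO,E:wait,S:empty,W:wait | queues: N=0 E=1 S=0 W=0
Step 3 [NS]: N:empty,E:wait,S:empty,W:wait | queues: N=0 E=1 S=0 W=0
Step 4 [EW]: N:wait,E:car3-GO,S:wait,W:empty | queues: N=0 E=0 S=0 W=0
Car 3 crosses at step 4

4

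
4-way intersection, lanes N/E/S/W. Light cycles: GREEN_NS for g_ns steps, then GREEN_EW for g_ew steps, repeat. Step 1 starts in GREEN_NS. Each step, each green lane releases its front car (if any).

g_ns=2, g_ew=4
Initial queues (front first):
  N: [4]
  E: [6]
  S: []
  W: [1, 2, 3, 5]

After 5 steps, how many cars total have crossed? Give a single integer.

Answer: 5

Derivation:
Step 1 [NS]: N:car4-GO,E:wait,S:empty,W:wait | queues: N=0 E=1 S=0 W=4
Step 2 [NS]: N:empty,E:wait,S:empty,W:wait | queues: N=0 E=1 S=0 W=4
Step 3 [EW]: N:wait,E:car6-GO,S:wait,W:car1-GO | queues: N=0 E=0 S=0 W=3
Step 4 [EW]: N:wait,E:empty,S:wait,W:car2-GO | queues: N=0 E=0 S=0 W=2
Step 5 [EW]: N:wait,E:empty,S:wait,W:car3-GO | queues: N=0 E=0 S=0 W=1
Cars crossed by step 5: 5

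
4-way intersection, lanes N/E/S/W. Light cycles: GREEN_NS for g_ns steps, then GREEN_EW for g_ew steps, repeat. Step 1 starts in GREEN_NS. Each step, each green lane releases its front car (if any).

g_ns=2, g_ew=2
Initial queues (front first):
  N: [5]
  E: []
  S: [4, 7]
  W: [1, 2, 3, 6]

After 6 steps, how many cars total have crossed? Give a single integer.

Step 1 [NS]: N:car5-GO,E:wait,S:car4-GO,W:wait | queues: N=0 E=0 S=1 W=4
Step 2 [NS]: N:empty,E:wait,S:car7-GO,W:wait | queues: N=0 E=0 S=0 W=4
Step 3 [EW]: N:wait,E:empty,S:wait,W:car1-GO | queues: N=0 E=0 S=0 W=3
Step 4 [EW]: N:wait,E:empty,S:wait,W:car2-GO | queues: N=0 E=0 S=0 W=2
Step 5 [NS]: N:empty,E:wait,S:empty,W:wait | queues: N=0 E=0 S=0 W=2
Step 6 [NS]: N:empty,E:wait,S:empty,W:wait | queues: N=0 E=0 S=0 W=2
Cars crossed by step 6: 5

Answer: 5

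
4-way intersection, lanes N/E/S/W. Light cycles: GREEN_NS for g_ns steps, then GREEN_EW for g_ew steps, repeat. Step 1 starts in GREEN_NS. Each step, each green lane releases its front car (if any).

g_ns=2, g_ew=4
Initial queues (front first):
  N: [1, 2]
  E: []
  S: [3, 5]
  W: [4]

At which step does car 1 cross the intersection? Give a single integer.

Step 1 [NS]: N:car1-GO,E:wait,S:car3-GO,W:wait | queues: N=1 E=0 S=1 W=1
Step 2 [NS]: N:car2-GO,E:wait,S:car5-GO,W:wait | queues: N=0 E=0 S=0 W=1
Step 3 [EW]: N:wait,E:empty,S:wait,W:car4-GO | queues: N=0 E=0 S=0 W=0
Car 1 crosses at step 1

1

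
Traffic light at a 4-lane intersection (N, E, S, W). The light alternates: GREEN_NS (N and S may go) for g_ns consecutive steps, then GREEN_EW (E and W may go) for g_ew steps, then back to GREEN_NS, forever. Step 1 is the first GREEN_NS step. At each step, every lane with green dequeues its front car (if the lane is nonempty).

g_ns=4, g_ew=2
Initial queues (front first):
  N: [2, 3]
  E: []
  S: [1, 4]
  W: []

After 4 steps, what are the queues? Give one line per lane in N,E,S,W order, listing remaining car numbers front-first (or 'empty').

Step 1 [NS]: N:car2-GO,E:wait,S:car1-GO,W:wait | queues: N=1 E=0 S=1 W=0
Step 2 [NS]: N:car3-GO,E:wait,S:car4-GO,W:wait | queues: N=0 E=0 S=0 W=0

N: empty
E: empty
S: empty
W: empty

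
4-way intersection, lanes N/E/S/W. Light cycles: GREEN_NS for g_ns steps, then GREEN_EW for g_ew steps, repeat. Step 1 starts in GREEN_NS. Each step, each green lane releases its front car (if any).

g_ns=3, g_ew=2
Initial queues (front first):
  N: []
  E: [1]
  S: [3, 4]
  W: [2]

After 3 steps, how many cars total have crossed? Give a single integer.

Answer: 2

Derivation:
Step 1 [NS]: N:empty,E:wait,S:car3-GO,W:wait | queues: N=0 E=1 S=1 W=1
Step 2 [NS]: N:empty,E:wait,S:car4-GO,W:wait | queues: N=0 E=1 S=0 W=1
Step 3 [NS]: N:empty,E:wait,S:empty,W:wait | queues: N=0 E=1 S=0 W=1
Cars crossed by step 3: 2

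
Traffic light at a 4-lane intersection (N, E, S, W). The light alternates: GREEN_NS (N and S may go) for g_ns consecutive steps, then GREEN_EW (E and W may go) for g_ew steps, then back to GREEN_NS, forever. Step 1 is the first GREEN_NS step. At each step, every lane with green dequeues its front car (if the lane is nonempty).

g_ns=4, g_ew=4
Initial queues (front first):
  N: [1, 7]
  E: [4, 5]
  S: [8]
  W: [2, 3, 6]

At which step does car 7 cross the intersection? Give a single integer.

Step 1 [NS]: N:car1-GO,E:wait,S:car8-GO,W:wait | queues: N=1 E=2 S=0 W=3
Step 2 [NS]: N:car7-GO,E:wait,S:empty,W:wait | queues: N=0 E=2 S=0 W=3
Step 3 [NS]: N:empty,E:wait,S:empty,W:wait | queues: N=0 E=2 S=0 W=3
Step 4 [NS]: N:empty,E:wait,S:empty,W:wait | queues: N=0 E=2 S=0 W=3
Step 5 [EW]: N:wait,E:car4-GO,S:wait,W:car2-GO | queues: N=0 E=1 S=0 W=2
Step 6 [EW]: N:wait,E:car5-GO,S:wait,W:car3-GO | queues: N=0 E=0 S=0 W=1
Step 7 [EW]: N:wait,E:empty,S:wait,W:car6-GO | queues: N=0 E=0 S=0 W=0
Car 7 crosses at step 2

2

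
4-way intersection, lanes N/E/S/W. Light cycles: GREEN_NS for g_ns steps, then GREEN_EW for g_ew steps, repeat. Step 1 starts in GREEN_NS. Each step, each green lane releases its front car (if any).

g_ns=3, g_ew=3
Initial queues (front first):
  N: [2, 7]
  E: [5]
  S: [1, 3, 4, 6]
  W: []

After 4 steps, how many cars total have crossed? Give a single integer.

Step 1 [NS]: N:car2-GO,E:wait,S:car1-GO,W:wait | queues: N=1 E=1 S=3 W=0
Step 2 [NS]: N:car7-GO,E:wait,S:car3-GO,W:wait | queues: N=0 E=1 S=2 W=0
Step 3 [NS]: N:empty,E:wait,S:car4-GO,W:wait | queues: N=0 E=1 S=1 W=0
Step 4 [EW]: N:wait,E:car5-GO,S:wait,W:empty | queues: N=0 E=0 S=1 W=0
Cars crossed by step 4: 6

Answer: 6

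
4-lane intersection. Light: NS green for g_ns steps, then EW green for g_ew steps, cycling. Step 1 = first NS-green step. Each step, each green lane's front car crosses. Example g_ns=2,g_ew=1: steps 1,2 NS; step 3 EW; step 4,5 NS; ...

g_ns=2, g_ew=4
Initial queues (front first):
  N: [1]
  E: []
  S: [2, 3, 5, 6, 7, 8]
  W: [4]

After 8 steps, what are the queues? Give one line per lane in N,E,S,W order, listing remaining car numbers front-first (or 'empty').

Step 1 [NS]: N:car1-GO,E:wait,S:car2-GO,W:wait | queues: N=0 E=0 S=5 W=1
Step 2 [NS]: N:empty,E:wait,S:car3-GO,W:wait | queues: N=0 E=0 S=4 W=1
Step 3 [EW]: N:wait,E:empty,S:wait,W:car4-GO | queues: N=0 E=0 S=4 W=0
Step 4 [EW]: N:wait,E:empty,S:wait,W:empty | queues: N=0 E=0 S=4 W=0
Step 5 [EW]: N:wait,E:empty,S:wait,W:empty | queues: N=0 E=0 S=4 W=0
Step 6 [EW]: N:wait,E:empty,S:wait,W:empty | queues: N=0 E=0 S=4 W=0
Step 7 [NS]: N:empty,E:wait,S:car5-GO,W:wait | queues: N=0 E=0 S=3 W=0
Step 8 [NS]: N:empty,E:wait,S:car6-GO,W:wait | queues: N=0 E=0 S=2 W=0

N: empty
E: empty
S: 7 8
W: empty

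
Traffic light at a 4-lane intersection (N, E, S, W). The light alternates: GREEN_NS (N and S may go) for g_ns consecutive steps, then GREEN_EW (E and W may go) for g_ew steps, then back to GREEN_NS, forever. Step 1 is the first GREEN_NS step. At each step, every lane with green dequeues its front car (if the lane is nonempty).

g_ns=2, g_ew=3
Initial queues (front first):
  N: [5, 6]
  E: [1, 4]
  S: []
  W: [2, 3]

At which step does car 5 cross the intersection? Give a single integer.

Step 1 [NS]: N:car5-GO,E:wait,S:empty,W:wait | queues: N=1 E=2 S=0 W=2
Step 2 [NS]: N:car6-GO,E:wait,S:empty,W:wait | queues: N=0 E=2 S=0 W=2
Step 3 [EW]: N:wait,E:car1-GO,S:wait,W:car2-GO | queues: N=0 E=1 S=0 W=1
Step 4 [EW]: N:wait,E:car4-GO,S:wait,W:car3-GO | queues: N=0 E=0 S=0 W=0
Car 5 crosses at step 1

1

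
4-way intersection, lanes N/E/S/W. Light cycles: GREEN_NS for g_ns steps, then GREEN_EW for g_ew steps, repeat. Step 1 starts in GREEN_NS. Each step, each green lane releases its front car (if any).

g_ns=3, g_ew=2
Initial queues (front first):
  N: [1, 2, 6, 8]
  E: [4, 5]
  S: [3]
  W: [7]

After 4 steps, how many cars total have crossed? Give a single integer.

Answer: 6

Derivation:
Step 1 [NS]: N:car1-GO,E:wait,S:car3-GO,W:wait | queues: N=3 E=2 S=0 W=1
Step 2 [NS]: N:car2-GO,E:wait,S:empty,W:wait | queues: N=2 E=2 S=0 W=1
Step 3 [NS]: N:car6-GO,E:wait,S:empty,W:wait | queues: N=1 E=2 S=0 W=1
Step 4 [EW]: N:wait,E:car4-GO,S:wait,W:car7-GO | queues: N=1 E=1 S=0 W=0
Cars crossed by step 4: 6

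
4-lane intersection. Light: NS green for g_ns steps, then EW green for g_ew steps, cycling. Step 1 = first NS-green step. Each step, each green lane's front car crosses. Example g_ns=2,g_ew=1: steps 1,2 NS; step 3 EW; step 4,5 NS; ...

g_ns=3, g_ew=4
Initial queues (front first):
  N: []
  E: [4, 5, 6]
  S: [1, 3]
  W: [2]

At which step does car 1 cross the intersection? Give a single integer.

Step 1 [NS]: N:empty,E:wait,S:car1-GO,W:wait | queues: N=0 E=3 S=1 W=1
Step 2 [NS]: N:empty,E:wait,S:car3-GO,W:wait | queues: N=0 E=3 S=0 W=1
Step 3 [NS]: N:empty,E:wait,S:empty,W:wait | queues: N=0 E=3 S=0 W=1
Step 4 [EW]: N:wait,E:car4-GO,S:wait,W:car2-GO | queues: N=0 E=2 S=0 W=0
Step 5 [EW]: N:wait,E:car5-GO,S:wait,W:empty | queues: N=0 E=1 S=0 W=0
Step 6 [EW]: N:wait,E:car6-GO,S:wait,W:empty | queues: N=0 E=0 S=0 W=0
Car 1 crosses at step 1

1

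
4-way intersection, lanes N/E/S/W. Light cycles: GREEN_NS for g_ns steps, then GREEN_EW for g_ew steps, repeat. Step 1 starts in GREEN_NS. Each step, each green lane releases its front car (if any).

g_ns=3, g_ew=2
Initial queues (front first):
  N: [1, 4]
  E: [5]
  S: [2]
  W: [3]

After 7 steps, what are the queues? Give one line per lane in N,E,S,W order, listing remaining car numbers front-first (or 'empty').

Step 1 [NS]: N:car1-GO,E:wait,S:car2-GO,W:wait | queues: N=1 E=1 S=0 W=1
Step 2 [NS]: N:car4-GO,E:wait,S:empty,W:wait | queues: N=0 E=1 S=0 W=1
Step 3 [NS]: N:empty,E:wait,S:empty,W:wait | queues: N=0 E=1 S=0 W=1
Step 4 [EW]: N:wait,E:car5-GO,S:wait,W:car3-GO | queues: N=0 E=0 S=0 W=0

N: empty
E: empty
S: empty
W: empty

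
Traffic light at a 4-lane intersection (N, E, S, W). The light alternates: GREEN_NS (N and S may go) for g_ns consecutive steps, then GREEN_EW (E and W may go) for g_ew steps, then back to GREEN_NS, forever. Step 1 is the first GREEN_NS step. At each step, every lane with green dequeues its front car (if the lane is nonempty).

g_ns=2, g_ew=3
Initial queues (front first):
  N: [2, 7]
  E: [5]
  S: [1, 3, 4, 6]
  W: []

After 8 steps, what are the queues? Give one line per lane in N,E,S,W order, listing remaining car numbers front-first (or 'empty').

Step 1 [NS]: N:car2-GO,E:wait,S:car1-GO,W:wait | queues: N=1 E=1 S=3 W=0
Step 2 [NS]: N:car7-GO,E:wait,S:car3-GO,W:wait | queues: N=0 E=1 S=2 W=0
Step 3 [EW]: N:wait,E:car5-GO,S:wait,W:empty | queues: N=0 E=0 S=2 W=0
Step 4 [EW]: N:wait,E:empty,S:wait,W:empty | queues: N=0 E=0 S=2 W=0
Step 5 [EW]: N:wait,E:empty,S:wait,W:empty | queues: N=0 E=0 S=2 W=0
Step 6 [NS]: N:empty,E:wait,S:car4-GO,W:wait | queues: N=0 E=0 S=1 W=0
Step 7 [NS]: N:empty,E:wait,S:car6-GO,W:wait | queues: N=0 E=0 S=0 W=0

N: empty
E: empty
S: empty
W: empty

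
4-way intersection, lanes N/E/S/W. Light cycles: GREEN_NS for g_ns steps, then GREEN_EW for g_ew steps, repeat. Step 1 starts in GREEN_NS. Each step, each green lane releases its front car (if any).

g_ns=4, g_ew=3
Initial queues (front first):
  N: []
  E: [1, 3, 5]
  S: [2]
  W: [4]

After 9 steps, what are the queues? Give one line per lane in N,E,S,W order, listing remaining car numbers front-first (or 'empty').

Step 1 [NS]: N:empty,E:wait,S:car2-GO,W:wait | queues: N=0 E=3 S=0 W=1
Step 2 [NS]: N:empty,E:wait,S:empty,W:wait | queues: N=0 E=3 S=0 W=1
Step 3 [NS]: N:empty,E:wait,S:empty,W:wait | queues: N=0 E=3 S=0 W=1
Step 4 [NS]: N:empty,E:wait,S:empty,W:wait | queues: N=0 E=3 S=0 W=1
Step 5 [EW]: N:wait,E:car1-GO,S:wait,W:car4-GO | queues: N=0 E=2 S=0 W=0
Step 6 [EW]: N:wait,E:car3-GO,S:wait,W:empty | queues: N=0 E=1 S=0 W=0
Step 7 [EW]: N:wait,E:car5-GO,S:wait,W:empty | queues: N=0 E=0 S=0 W=0

N: empty
E: empty
S: empty
W: empty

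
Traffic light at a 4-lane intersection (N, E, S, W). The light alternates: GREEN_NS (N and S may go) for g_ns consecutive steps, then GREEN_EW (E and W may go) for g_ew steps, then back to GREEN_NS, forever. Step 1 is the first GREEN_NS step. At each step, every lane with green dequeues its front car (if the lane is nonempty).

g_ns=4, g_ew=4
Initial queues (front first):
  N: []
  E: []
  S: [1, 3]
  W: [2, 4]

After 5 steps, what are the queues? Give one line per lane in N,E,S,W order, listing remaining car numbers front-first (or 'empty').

Step 1 [NS]: N:empty,E:wait,S:car1-GO,W:wait | queues: N=0 E=0 S=1 W=2
Step 2 [NS]: N:empty,E:wait,S:car3-GO,W:wait | queues: N=0 E=0 S=0 W=2
Step 3 [NS]: N:empty,E:wait,S:empty,W:wait | queues: N=0 E=0 S=0 W=2
Step 4 [NS]: N:empty,E:wait,S:empty,W:wait | queues: N=0 E=0 S=0 W=2
Step 5 [EW]: N:wait,E:empty,S:wait,W:car2-GO | queues: N=0 E=0 S=0 W=1

N: empty
E: empty
S: empty
W: 4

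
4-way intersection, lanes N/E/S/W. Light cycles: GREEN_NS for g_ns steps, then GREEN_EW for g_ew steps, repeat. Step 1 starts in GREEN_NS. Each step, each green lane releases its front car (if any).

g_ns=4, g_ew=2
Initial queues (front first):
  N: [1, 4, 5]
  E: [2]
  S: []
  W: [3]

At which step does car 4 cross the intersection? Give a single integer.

Step 1 [NS]: N:car1-GO,E:wait,S:empty,W:wait | queues: N=2 E=1 S=0 W=1
Step 2 [NS]: N:car4-GO,E:wait,S:empty,W:wait | queues: N=1 E=1 S=0 W=1
Step 3 [NS]: N:car5-GO,E:wait,S:empty,W:wait | queues: N=0 E=1 S=0 W=1
Step 4 [NS]: N:empty,E:wait,S:empty,W:wait | queues: N=0 E=1 S=0 W=1
Step 5 [EW]: N:wait,E:car2-GO,S:wait,W:car3-GO | queues: N=0 E=0 S=0 W=0
Car 4 crosses at step 2

2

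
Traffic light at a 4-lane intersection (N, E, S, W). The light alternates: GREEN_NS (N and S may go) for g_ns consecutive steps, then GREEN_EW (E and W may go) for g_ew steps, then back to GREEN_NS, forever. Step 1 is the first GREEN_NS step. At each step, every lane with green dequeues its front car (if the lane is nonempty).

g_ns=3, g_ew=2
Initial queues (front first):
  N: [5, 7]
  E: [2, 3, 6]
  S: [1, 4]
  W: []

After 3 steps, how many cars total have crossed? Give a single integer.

Step 1 [NS]: N:car5-GO,E:wait,S:car1-GO,W:wait | queues: N=1 E=3 S=1 W=0
Step 2 [NS]: N:car7-GO,E:wait,S:car4-GO,W:wait | queues: N=0 E=3 S=0 W=0
Step 3 [NS]: N:empty,E:wait,S:empty,W:wait | queues: N=0 E=3 S=0 W=0
Cars crossed by step 3: 4

Answer: 4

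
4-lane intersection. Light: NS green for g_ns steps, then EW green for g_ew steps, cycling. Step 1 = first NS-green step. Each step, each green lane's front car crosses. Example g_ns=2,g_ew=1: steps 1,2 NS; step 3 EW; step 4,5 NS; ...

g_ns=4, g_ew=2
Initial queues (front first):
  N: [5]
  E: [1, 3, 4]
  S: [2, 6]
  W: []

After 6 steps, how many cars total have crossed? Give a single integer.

Step 1 [NS]: N:car5-GO,E:wait,S:car2-GO,W:wait | queues: N=0 E=3 S=1 W=0
Step 2 [NS]: N:empty,E:wait,S:car6-GO,W:wait | queues: N=0 E=3 S=0 W=0
Step 3 [NS]: N:empty,E:wait,S:empty,W:wait | queues: N=0 E=3 S=0 W=0
Step 4 [NS]: N:empty,E:wait,S:empty,W:wait | queues: N=0 E=3 S=0 W=0
Step 5 [EW]: N:wait,E:car1-GO,S:wait,W:empty | queues: N=0 E=2 S=0 W=0
Step 6 [EW]: N:wait,E:car3-GO,S:wait,W:empty | queues: N=0 E=1 S=0 W=0
Cars crossed by step 6: 5

Answer: 5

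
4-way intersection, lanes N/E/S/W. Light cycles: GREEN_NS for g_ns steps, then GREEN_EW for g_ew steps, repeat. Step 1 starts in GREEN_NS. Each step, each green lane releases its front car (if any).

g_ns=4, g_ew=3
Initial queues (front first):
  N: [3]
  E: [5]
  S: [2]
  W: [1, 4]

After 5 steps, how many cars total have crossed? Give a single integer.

Answer: 4

Derivation:
Step 1 [NS]: N:car3-GO,E:wait,S:car2-GO,W:wait | queues: N=0 E=1 S=0 W=2
Step 2 [NS]: N:empty,E:wait,S:empty,W:wait | queues: N=0 E=1 S=0 W=2
Step 3 [NS]: N:empty,E:wait,S:empty,W:wait | queues: N=0 E=1 S=0 W=2
Step 4 [NS]: N:empty,E:wait,S:empty,W:wait | queues: N=0 E=1 S=0 W=2
Step 5 [EW]: N:wait,E:car5-GO,S:wait,W:car1-GO | queues: N=0 E=0 S=0 W=1
Cars crossed by step 5: 4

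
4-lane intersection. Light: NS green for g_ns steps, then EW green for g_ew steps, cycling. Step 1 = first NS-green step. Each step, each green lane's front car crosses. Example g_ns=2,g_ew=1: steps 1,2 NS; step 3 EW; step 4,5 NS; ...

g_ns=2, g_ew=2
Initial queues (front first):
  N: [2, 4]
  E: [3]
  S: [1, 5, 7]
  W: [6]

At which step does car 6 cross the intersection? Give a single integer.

Step 1 [NS]: N:car2-GO,E:wait,S:car1-GO,W:wait | queues: N=1 E=1 S=2 W=1
Step 2 [NS]: N:car4-GO,E:wait,S:car5-GO,W:wait | queues: N=0 E=1 S=1 W=1
Step 3 [EW]: N:wait,E:car3-GO,S:wait,W:car6-GO | queues: N=0 E=0 S=1 W=0
Step 4 [EW]: N:wait,E:empty,S:wait,W:empty | queues: N=0 E=0 S=1 W=0
Step 5 [NS]: N:empty,E:wait,S:car7-GO,W:wait | queues: N=0 E=0 S=0 W=0
Car 6 crosses at step 3

3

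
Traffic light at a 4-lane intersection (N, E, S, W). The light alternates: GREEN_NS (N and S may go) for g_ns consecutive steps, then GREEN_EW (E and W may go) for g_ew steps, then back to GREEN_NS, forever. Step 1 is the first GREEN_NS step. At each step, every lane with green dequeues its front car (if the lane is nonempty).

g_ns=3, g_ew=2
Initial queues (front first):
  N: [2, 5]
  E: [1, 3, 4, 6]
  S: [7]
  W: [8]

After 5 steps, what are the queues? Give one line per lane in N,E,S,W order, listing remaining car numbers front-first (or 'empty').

Step 1 [NS]: N:car2-GO,E:wait,S:car7-GO,W:wait | queues: N=1 E=4 S=0 W=1
Step 2 [NS]: N:car5-GO,E:wait,S:empty,W:wait | queues: N=0 E=4 S=0 W=1
Step 3 [NS]: N:empty,E:wait,S:empty,W:wait | queues: N=0 E=4 S=0 W=1
Step 4 [EW]: N:wait,E:car1-GO,S:wait,W:car8-GO | queues: N=0 E=3 S=0 W=0
Step 5 [EW]: N:wait,E:car3-GO,S:wait,W:empty | queues: N=0 E=2 S=0 W=0

N: empty
E: 4 6
S: empty
W: empty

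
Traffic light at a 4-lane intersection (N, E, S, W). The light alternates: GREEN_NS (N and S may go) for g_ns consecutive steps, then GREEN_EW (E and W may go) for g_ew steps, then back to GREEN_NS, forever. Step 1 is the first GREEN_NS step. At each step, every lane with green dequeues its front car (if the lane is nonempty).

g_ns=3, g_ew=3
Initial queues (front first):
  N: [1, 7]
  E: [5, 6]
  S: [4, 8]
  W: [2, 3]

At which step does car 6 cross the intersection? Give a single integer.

Step 1 [NS]: N:car1-GO,E:wait,S:car4-GO,W:wait | queues: N=1 E=2 S=1 W=2
Step 2 [NS]: N:car7-GO,E:wait,S:car8-GO,W:wait | queues: N=0 E=2 S=0 W=2
Step 3 [NS]: N:empty,E:wait,S:empty,W:wait | queues: N=0 E=2 S=0 W=2
Step 4 [EW]: N:wait,E:car5-GO,S:wait,W:car2-GO | queues: N=0 E=1 S=0 W=1
Step 5 [EW]: N:wait,E:car6-GO,S:wait,W:car3-GO | queues: N=0 E=0 S=0 W=0
Car 6 crosses at step 5

5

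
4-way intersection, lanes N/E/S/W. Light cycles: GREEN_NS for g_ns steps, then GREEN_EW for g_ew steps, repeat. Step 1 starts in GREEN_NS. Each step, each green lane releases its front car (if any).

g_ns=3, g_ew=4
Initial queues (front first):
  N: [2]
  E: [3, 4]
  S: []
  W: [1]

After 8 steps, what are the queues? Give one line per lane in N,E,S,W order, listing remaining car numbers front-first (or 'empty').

Step 1 [NS]: N:car2-GO,E:wait,S:empty,W:wait | queues: N=0 E=2 S=0 W=1
Step 2 [NS]: N:empty,E:wait,S:empty,W:wait | queues: N=0 E=2 S=0 W=1
Step 3 [NS]: N:empty,E:wait,S:empty,W:wait | queues: N=0 E=2 S=0 W=1
Step 4 [EW]: N:wait,E:car3-GO,S:wait,W:car1-GO | queues: N=0 E=1 S=0 W=0
Step 5 [EW]: N:wait,E:car4-GO,S:wait,W:empty | queues: N=0 E=0 S=0 W=0

N: empty
E: empty
S: empty
W: empty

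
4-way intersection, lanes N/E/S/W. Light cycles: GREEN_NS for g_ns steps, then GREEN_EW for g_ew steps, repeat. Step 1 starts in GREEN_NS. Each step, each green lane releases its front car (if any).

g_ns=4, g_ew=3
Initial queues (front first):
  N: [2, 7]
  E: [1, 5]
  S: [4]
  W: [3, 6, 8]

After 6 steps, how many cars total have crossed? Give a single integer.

Step 1 [NS]: N:car2-GO,E:wait,S:car4-GO,W:wait | queues: N=1 E=2 S=0 W=3
Step 2 [NS]: N:car7-GO,E:wait,S:empty,W:wait | queues: N=0 E=2 S=0 W=3
Step 3 [NS]: N:empty,E:wait,S:empty,W:wait | queues: N=0 E=2 S=0 W=3
Step 4 [NS]: N:empty,E:wait,S:empty,W:wait | queues: N=0 E=2 S=0 W=3
Step 5 [EW]: N:wait,E:car1-GO,S:wait,W:car3-GO | queues: N=0 E=1 S=0 W=2
Step 6 [EW]: N:wait,E:car5-GO,S:wait,W:car6-GO | queues: N=0 E=0 S=0 W=1
Cars crossed by step 6: 7

Answer: 7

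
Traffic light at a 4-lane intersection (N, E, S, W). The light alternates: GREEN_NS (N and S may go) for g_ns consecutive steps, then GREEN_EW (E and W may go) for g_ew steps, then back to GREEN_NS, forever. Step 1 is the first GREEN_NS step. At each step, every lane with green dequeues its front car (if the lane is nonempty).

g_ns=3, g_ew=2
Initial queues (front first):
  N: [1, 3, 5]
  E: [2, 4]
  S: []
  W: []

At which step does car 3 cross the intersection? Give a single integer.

Step 1 [NS]: N:car1-GO,E:wait,S:empty,W:wait | queues: N=2 E=2 S=0 W=0
Step 2 [NS]: N:car3-GO,E:wait,S:empty,W:wait | queues: N=1 E=2 S=0 W=0
Step 3 [NS]: N:car5-GO,E:wait,S:empty,W:wait | queues: N=0 E=2 S=0 W=0
Step 4 [EW]: N:wait,E:car2-GO,S:wait,W:empty | queues: N=0 E=1 S=0 W=0
Step 5 [EW]: N:wait,E:car4-GO,S:wait,W:empty | queues: N=0 E=0 S=0 W=0
Car 3 crosses at step 2

2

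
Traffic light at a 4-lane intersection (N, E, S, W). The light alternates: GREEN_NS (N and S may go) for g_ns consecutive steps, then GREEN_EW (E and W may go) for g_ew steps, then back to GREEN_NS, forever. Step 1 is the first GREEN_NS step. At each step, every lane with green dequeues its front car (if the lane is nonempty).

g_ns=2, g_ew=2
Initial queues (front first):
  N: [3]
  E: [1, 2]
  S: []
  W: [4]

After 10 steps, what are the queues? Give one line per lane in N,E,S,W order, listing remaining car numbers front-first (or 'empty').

Step 1 [NS]: N:car3-GO,E:wait,S:empty,W:wait | queues: N=0 E=2 S=0 W=1
Step 2 [NS]: N:empty,E:wait,S:empty,W:wait | queues: N=0 E=2 S=0 W=1
Step 3 [EW]: N:wait,E:car1-GO,S:wait,W:car4-GO | queues: N=0 E=1 S=0 W=0
Step 4 [EW]: N:wait,E:car2-GO,S:wait,W:empty | queues: N=0 E=0 S=0 W=0

N: empty
E: empty
S: empty
W: empty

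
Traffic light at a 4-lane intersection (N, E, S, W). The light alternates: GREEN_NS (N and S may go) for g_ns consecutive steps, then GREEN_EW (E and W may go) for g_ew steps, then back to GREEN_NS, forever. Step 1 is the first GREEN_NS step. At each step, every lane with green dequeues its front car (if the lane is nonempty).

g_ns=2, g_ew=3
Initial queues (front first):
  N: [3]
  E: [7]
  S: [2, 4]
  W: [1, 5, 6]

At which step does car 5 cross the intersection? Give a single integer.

Step 1 [NS]: N:car3-GO,E:wait,S:car2-GO,W:wait | queues: N=0 E=1 S=1 W=3
Step 2 [NS]: N:empty,E:wait,S:car4-GO,W:wait | queues: N=0 E=1 S=0 W=3
Step 3 [EW]: N:wait,E:car7-GO,S:wait,W:car1-GO | queues: N=0 E=0 S=0 W=2
Step 4 [EW]: N:wait,E:empty,S:wait,W:car5-GO | queues: N=0 E=0 S=0 W=1
Step 5 [EW]: N:wait,E:empty,S:wait,W:car6-GO | queues: N=0 E=0 S=0 W=0
Car 5 crosses at step 4

4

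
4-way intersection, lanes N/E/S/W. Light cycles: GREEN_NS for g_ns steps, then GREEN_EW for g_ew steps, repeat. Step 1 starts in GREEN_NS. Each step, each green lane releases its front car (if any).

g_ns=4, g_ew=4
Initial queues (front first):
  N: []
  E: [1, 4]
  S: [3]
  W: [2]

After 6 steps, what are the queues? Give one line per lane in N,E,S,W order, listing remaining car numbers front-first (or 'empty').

Step 1 [NS]: N:empty,E:wait,S:car3-GO,W:wait | queues: N=0 E=2 S=0 W=1
Step 2 [NS]: N:empty,E:wait,S:empty,W:wait | queues: N=0 E=2 S=0 W=1
Step 3 [NS]: N:empty,E:wait,S:empty,W:wait | queues: N=0 E=2 S=0 W=1
Step 4 [NS]: N:empty,E:wait,S:empty,W:wait | queues: N=0 E=2 S=0 W=1
Step 5 [EW]: N:wait,E:car1-GO,S:wait,W:car2-GO | queues: N=0 E=1 S=0 W=0
Step 6 [EW]: N:wait,E:car4-GO,S:wait,W:empty | queues: N=0 E=0 S=0 W=0

N: empty
E: empty
S: empty
W: empty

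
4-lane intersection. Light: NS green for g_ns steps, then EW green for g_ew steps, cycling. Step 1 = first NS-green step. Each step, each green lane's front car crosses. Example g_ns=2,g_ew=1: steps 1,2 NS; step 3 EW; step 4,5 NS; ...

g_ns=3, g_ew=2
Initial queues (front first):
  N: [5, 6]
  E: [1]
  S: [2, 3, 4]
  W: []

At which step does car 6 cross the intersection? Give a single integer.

Step 1 [NS]: N:car5-GO,E:wait,S:car2-GO,W:wait | queues: N=1 E=1 S=2 W=0
Step 2 [NS]: N:car6-GO,E:wait,S:car3-GO,W:wait | queues: N=0 E=1 S=1 W=0
Step 3 [NS]: N:empty,E:wait,S:car4-GO,W:wait | queues: N=0 E=1 S=0 W=0
Step 4 [EW]: N:wait,E:car1-GO,S:wait,W:empty | queues: N=0 E=0 S=0 W=0
Car 6 crosses at step 2

2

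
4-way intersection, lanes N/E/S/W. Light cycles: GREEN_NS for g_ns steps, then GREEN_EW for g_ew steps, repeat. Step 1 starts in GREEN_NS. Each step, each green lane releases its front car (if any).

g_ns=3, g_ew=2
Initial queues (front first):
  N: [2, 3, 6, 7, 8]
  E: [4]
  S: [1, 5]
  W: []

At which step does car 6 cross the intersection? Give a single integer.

Step 1 [NS]: N:car2-GO,E:wait,S:car1-GO,W:wait | queues: N=4 E=1 S=1 W=0
Step 2 [NS]: N:car3-GO,E:wait,S:car5-GO,W:wait | queues: N=3 E=1 S=0 W=0
Step 3 [NS]: N:car6-GO,E:wait,S:empty,W:wait | queues: N=2 E=1 S=0 W=0
Step 4 [EW]: N:wait,E:car4-GO,S:wait,W:empty | queues: N=2 E=0 S=0 W=0
Step 5 [EW]: N:wait,E:empty,S:wait,W:empty | queues: N=2 E=0 S=0 W=0
Step 6 [NS]: N:car7-GO,E:wait,S:empty,W:wait | queues: N=1 E=0 S=0 W=0
Step 7 [NS]: N:car8-GO,E:wait,S:empty,W:wait | queues: N=0 E=0 S=0 W=0
Car 6 crosses at step 3

3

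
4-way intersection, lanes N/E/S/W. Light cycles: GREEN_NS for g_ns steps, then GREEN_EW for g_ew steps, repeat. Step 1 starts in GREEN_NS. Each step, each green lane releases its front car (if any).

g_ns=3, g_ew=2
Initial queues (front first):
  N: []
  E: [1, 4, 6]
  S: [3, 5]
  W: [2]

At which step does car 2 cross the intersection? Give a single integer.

Step 1 [NS]: N:empty,E:wait,S:car3-GO,W:wait | queues: N=0 E=3 S=1 W=1
Step 2 [NS]: N:empty,E:wait,S:car5-GO,W:wait | queues: N=0 E=3 S=0 W=1
Step 3 [NS]: N:empty,E:wait,S:empty,W:wait | queues: N=0 E=3 S=0 W=1
Step 4 [EW]: N:wait,E:car1-GO,S:wait,W:car2-GO | queues: N=0 E=2 S=0 W=0
Step 5 [EW]: N:wait,E:car4-GO,S:wait,W:empty | queues: N=0 E=1 S=0 W=0
Step 6 [NS]: N:empty,E:wait,S:empty,W:wait | queues: N=0 E=1 S=0 W=0
Step 7 [NS]: N:empty,E:wait,S:empty,W:wait | queues: N=0 E=1 S=0 W=0
Step 8 [NS]: N:empty,E:wait,S:empty,W:wait | queues: N=0 E=1 S=0 W=0
Step 9 [EW]: N:wait,E:car6-GO,S:wait,W:empty | queues: N=0 E=0 S=0 W=0
Car 2 crosses at step 4

4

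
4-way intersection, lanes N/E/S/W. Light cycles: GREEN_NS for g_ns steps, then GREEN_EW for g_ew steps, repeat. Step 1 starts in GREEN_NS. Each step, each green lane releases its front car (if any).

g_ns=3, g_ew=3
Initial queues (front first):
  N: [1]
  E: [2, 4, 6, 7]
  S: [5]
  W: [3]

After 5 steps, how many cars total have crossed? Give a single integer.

Step 1 [NS]: N:car1-GO,E:wait,S:car5-GO,W:wait | queues: N=0 E=4 S=0 W=1
Step 2 [NS]: N:empty,E:wait,S:empty,W:wait | queues: N=0 E=4 S=0 W=1
Step 3 [NS]: N:empty,E:wait,S:empty,W:wait | queues: N=0 E=4 S=0 W=1
Step 4 [EW]: N:wait,E:car2-GO,S:wait,W:car3-GO | queues: N=0 E=3 S=0 W=0
Step 5 [EW]: N:wait,E:car4-GO,S:wait,W:empty | queues: N=0 E=2 S=0 W=0
Cars crossed by step 5: 5

Answer: 5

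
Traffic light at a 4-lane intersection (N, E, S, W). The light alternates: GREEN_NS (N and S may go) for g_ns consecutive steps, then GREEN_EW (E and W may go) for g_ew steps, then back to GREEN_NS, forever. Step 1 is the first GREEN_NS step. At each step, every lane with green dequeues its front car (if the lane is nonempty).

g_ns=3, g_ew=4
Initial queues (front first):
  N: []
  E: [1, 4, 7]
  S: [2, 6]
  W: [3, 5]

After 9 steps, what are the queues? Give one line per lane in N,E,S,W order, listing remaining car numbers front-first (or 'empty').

Step 1 [NS]: N:empty,E:wait,S:car2-GO,W:wait | queues: N=0 E=3 S=1 W=2
Step 2 [NS]: N:empty,E:wait,S:car6-GO,W:wait | queues: N=0 E=3 S=0 W=2
Step 3 [NS]: N:empty,E:wait,S:empty,W:wait | queues: N=0 E=3 S=0 W=2
Step 4 [EW]: N:wait,E:car1-GO,S:wait,W:car3-GO | queues: N=0 E=2 S=0 W=1
Step 5 [EW]: N:wait,E:car4-GO,S:wait,W:car5-GO | queues: N=0 E=1 S=0 W=0
Step 6 [EW]: N:wait,E:car7-GO,S:wait,W:empty | queues: N=0 E=0 S=0 W=0

N: empty
E: empty
S: empty
W: empty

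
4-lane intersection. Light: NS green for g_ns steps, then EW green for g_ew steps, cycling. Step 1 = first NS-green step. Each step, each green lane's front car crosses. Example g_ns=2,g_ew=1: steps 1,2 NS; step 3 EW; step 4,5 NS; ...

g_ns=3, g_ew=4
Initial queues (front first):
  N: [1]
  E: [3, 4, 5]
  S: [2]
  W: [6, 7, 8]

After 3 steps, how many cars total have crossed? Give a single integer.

Answer: 2

Derivation:
Step 1 [NS]: N:car1-GO,E:wait,S:car2-GO,W:wait | queues: N=0 E=3 S=0 W=3
Step 2 [NS]: N:empty,E:wait,S:empty,W:wait | queues: N=0 E=3 S=0 W=3
Step 3 [NS]: N:empty,E:wait,S:empty,W:wait | queues: N=0 E=3 S=0 W=3
Cars crossed by step 3: 2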